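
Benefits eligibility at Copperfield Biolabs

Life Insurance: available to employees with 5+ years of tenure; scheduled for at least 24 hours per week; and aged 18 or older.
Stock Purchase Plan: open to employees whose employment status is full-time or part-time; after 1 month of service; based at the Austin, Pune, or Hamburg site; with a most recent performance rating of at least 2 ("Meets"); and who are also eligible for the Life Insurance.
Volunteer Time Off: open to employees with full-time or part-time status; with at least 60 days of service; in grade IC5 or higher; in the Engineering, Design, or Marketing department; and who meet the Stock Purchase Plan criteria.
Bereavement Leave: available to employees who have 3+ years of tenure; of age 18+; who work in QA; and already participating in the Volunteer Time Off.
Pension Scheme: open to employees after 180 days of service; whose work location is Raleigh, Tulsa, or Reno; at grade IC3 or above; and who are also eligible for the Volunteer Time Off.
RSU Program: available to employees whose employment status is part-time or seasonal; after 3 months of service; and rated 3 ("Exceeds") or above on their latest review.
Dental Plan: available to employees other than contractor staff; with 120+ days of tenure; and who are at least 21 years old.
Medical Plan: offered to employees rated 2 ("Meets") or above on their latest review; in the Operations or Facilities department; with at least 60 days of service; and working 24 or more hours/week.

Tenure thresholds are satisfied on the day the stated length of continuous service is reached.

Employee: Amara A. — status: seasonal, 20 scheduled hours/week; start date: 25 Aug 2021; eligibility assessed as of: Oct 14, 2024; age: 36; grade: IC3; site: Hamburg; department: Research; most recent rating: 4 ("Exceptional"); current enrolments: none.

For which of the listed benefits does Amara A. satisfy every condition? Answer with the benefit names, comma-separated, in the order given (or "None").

Service from 25 Aug 2021 to Oct 14, 2024: 1146 days.
Life Insurance — service 1146 days < 5 years (≈1825 days) ✗ → not eligible.
Stock Purchase Plan — status seasonal ✗ (requires full-time or part-time) → not eligible.
Volunteer Time Off — status seasonal ✗ (requires full-time or part-time) → not eligible.
Bereavement Leave — service 1146 days ≥ 3 years (≈1095 days) ✓; age 36 ≥ 18 ✓; dept Research ✗ → not eligible.
Pension Scheme — service 1146 days ≥ 180 days ✓; site Hamburg ✗ (not Raleigh, Tulsa, or Reno) → not eligible.
RSU Program — status seasonal ✓; service 1146 days ≥ 3 months (≈90 days) ✓; rating 4 ≥ 3 ✓ → eligible.
Dental Plan — status seasonal ✓ (not excluded); service 1146 days ≥ 120 days ✓; age 36 ≥ 21 ✓ → eligible.
Medical Plan — rating 4 ≥ 2 ✓; dept Research ✗ → not eligible.

RSU Program, Dental Plan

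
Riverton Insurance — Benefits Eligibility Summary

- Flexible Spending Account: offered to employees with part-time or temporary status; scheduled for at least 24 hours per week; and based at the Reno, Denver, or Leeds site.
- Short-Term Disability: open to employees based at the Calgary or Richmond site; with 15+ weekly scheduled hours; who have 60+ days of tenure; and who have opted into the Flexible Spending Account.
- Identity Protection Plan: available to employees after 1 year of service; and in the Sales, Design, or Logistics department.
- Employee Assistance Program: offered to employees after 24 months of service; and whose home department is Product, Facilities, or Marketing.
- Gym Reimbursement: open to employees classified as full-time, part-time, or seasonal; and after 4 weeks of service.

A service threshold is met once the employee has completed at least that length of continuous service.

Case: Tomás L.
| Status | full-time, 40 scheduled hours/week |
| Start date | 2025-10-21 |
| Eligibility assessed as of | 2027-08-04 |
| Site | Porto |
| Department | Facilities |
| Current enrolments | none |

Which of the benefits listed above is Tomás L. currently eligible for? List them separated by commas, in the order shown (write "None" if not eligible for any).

Service from 2025-10-21 to 2027-08-04: 652 days.
Flexible Spending Account — status full-time ✗ (requires part-time or temporary) → not eligible.
Short-Term Disability — site Porto ✗ (not Calgary or Richmond) → not eligible.
Identity Protection Plan — service 652 days ≥ 1 year (≈365 days) ✓; dept Facilities ✗ → not eligible.
Employee Assistance Program — service 652 days < 24 months (≈720 days) ✗ → not eligible.
Gym Reimbursement — status full-time ✓; service 652 days ≥ 4 weeks (≈28 days) ✓ → eligible.

Gym Reimbursement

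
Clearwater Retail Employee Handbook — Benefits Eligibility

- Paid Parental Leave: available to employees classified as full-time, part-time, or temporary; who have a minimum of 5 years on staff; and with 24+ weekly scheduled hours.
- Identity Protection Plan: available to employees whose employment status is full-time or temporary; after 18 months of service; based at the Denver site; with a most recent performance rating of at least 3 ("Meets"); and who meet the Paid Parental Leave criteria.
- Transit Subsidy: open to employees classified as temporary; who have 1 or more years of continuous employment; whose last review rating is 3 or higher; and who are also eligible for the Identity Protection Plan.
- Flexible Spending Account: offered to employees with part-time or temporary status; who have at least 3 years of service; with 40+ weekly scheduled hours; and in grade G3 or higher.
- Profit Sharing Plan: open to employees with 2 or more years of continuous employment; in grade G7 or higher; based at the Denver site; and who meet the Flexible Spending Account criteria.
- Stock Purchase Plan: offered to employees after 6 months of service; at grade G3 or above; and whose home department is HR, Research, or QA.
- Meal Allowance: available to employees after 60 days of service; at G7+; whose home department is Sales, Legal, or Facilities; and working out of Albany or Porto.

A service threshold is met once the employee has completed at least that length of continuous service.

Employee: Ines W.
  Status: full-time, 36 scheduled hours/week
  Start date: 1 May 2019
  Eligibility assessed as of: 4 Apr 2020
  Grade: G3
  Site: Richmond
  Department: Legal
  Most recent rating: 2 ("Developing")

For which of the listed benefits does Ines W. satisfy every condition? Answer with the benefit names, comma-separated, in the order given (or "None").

None

Service from 1 May 2019 to 4 Apr 2020: 339 days.
Paid Parental Leave — status full-time ✓; service 339 days < 5 years (≈1825 days) ✗ → not eligible.
Identity Protection Plan — status full-time ✓; service 339 days < 18 months (≈540 days) ✗ → not eligible.
Transit Subsidy — status full-time ✗ (requires temporary) → not eligible.
Flexible Spending Account — status full-time ✗ (requires part-time or temporary) → not eligible.
Profit Sharing Plan — service 339 days < 2 years (≈730 days) ✗ → not eligible.
Stock Purchase Plan — service 339 days ≥ 6 months (≈180 days) ✓; grade G3 ≥ G3 ✓; dept Legal ✗ → not eligible.
Meal Allowance — service 339 days ≥ 60 days ✓; grade G3 < G7 ✗ → not eligible.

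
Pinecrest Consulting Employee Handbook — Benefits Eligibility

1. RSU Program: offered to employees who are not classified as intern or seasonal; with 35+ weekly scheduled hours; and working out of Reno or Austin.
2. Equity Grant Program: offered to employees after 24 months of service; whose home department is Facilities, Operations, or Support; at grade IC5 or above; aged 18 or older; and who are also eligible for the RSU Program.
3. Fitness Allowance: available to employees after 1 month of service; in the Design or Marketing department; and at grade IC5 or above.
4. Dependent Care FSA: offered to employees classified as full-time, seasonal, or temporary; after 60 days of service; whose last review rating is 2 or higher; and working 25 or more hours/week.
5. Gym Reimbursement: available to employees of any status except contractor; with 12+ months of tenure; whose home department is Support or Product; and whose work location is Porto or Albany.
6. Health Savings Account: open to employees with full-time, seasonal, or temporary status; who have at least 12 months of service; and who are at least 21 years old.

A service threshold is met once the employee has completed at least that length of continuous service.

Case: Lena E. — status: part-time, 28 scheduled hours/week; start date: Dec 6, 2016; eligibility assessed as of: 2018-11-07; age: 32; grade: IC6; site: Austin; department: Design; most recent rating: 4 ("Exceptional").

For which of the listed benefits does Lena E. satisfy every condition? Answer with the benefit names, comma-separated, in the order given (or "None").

Fitness Allowance

Service from Dec 6, 2016 to 2018-11-07: 701 days.
RSU Program — status part-time ✓ (not excluded); 28 hrs/wk < 35 ✗ → not eligible.
Equity Grant Program — service 701 days < 24 months (≈720 days) ✗ → not eligible.
Fitness Allowance — service 701 days ≥ 1 month (≈30 days) ✓; dept Design ✓; grade IC6 ≥ IC5 ✓ → eligible.
Dependent Care FSA — status part-time ✗ (requires full-time, seasonal, or temporary) → not eligible.
Gym Reimbursement — status part-time ✓ (not excluded); service 701 days ≥ 12 months (≈360 days) ✓; dept Design ✗ → not eligible.
Health Savings Account — status part-time ✗ (requires full-time, seasonal, or temporary) → not eligible.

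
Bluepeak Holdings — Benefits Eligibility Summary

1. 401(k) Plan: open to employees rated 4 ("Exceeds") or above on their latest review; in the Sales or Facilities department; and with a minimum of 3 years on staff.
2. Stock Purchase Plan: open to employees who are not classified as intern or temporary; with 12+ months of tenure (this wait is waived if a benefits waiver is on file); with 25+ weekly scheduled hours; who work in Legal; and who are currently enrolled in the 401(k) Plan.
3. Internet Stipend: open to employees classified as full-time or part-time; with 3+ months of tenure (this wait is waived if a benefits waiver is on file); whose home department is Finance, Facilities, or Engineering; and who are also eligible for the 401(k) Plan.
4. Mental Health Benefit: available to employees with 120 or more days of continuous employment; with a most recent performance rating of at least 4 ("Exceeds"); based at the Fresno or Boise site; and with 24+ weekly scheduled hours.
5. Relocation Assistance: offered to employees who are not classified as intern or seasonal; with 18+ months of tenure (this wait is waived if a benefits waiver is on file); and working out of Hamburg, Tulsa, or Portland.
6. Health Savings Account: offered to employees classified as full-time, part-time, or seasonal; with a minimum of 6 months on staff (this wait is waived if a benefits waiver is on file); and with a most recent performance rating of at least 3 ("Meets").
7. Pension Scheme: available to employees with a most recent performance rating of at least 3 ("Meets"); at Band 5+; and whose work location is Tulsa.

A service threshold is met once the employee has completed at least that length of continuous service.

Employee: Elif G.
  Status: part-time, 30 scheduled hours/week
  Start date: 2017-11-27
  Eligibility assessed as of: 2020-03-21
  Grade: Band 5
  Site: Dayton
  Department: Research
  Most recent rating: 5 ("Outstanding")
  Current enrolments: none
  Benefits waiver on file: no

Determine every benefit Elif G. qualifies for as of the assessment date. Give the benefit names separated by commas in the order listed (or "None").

Health Savings Account

Service from 2017-11-27 to 2020-03-21: 845 days.
401(k) Plan — rating 5 ≥ 4 ✓; dept Research ✗ → not eligible.
Stock Purchase Plan — status part-time ✓ (not excluded); no waiver, service 845 days ≥ 12 months (≈360 days) ✓; 30 hrs/wk ≥ 25 ✓; dept Research ✗ → not eligible.
Internet Stipend — status part-time ✓; no waiver, service 845 days ≥ 3 months (≈90 days) ✓; dept Research ✗ → not eligible.
Mental Health Benefit — service 845 days ≥ 120 days ✓; rating 5 ≥ 4 ✓; site Dayton ✗ (not Fresno or Boise) → not eligible.
Relocation Assistance — status part-time ✓ (not excluded); no waiver, service 845 days ≥ 18 months (≈540 days) ✓; site Dayton ✗ (not Hamburg, Tulsa, or Portland) → not eligible.
Health Savings Account — status part-time ✓; no waiver, service 845 days ≥ 6 months (≈180 days) ✓; rating 5 ≥ 3 ✓ → eligible.
Pension Scheme — rating 5 ≥ 3 ✓; grade Band 5 ≥ Band 5 ✓; site Dayton ✗ (not Tulsa) → not eligible.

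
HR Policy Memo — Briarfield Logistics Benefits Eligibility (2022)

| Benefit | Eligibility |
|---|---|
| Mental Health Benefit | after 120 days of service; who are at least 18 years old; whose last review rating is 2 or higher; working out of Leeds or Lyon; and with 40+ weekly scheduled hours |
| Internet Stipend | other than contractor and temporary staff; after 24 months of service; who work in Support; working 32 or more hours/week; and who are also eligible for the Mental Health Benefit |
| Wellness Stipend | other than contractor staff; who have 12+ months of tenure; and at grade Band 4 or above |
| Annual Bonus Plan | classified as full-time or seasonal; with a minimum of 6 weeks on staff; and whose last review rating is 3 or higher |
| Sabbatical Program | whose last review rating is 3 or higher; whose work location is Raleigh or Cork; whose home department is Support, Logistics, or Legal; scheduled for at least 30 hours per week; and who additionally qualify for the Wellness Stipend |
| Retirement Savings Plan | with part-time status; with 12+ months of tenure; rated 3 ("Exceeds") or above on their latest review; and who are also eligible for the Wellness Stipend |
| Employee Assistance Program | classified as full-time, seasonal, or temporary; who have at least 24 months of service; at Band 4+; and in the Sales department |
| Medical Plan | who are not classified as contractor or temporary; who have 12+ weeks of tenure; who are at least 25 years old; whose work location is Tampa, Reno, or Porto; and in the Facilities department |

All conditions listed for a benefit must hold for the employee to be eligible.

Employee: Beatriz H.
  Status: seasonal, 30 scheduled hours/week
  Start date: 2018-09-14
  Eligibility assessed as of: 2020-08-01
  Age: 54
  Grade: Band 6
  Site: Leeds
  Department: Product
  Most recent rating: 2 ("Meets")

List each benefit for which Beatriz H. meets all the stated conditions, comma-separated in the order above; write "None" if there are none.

Wellness Stipend

Service from 2018-09-14 to 2020-08-01: 687 days.
Mental Health Benefit — service 687 days ≥ 120 days ✓; age 54 ≥ 18 ✓; rating 2 ≥ 2 ✓; site Leeds ✓; 30 hrs/wk < 40 ✗ → not eligible.
Internet Stipend — status seasonal ✓ (not excluded); service 687 days < 24 months (≈720 days) ✗ → not eligible.
Wellness Stipend — status seasonal ✓ (not excluded); service 687 days ≥ 12 months (≈360 days) ✓; grade Band 6 ≥ Band 4 ✓ → eligible.
Annual Bonus Plan — status seasonal ✓; service 687 days ≥ 6 weeks (≈42 days) ✓; rating 2 < 3 ✗ → not eligible.
Sabbatical Program — rating 2 < 3 ✗ → not eligible.
Retirement Savings Plan — status seasonal ✗ (requires part-time) → not eligible.
Employee Assistance Program — status seasonal ✓; service 687 days < 24 months (≈720 days) ✗ → not eligible.
Medical Plan — status seasonal ✓ (not excluded); service 687 days ≥ 12 weeks (≈84 days) ✓; age 54 ≥ 25 ✓; site Leeds ✗ (not Tampa, Reno, or Porto) → not eligible.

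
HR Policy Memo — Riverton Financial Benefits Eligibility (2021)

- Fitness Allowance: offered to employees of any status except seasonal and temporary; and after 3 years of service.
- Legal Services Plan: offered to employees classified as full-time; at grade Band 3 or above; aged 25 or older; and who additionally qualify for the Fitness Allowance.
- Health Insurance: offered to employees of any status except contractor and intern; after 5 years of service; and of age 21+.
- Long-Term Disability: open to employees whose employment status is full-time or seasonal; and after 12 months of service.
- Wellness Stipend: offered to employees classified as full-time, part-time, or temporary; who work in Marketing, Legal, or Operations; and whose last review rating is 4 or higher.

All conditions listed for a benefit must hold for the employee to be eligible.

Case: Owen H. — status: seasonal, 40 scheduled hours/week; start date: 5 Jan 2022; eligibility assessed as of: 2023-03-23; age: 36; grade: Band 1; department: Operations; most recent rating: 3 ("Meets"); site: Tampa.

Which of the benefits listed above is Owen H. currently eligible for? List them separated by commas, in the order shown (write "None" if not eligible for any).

Long-Term Disability

Service from 5 Jan 2022 to 2023-03-23: 442 days.
Fitness Allowance — status seasonal ✗ (excluded) → not eligible.
Legal Services Plan — status seasonal ✗ (requires full-time) → not eligible.
Health Insurance — status seasonal ✓ (not excluded); service 442 days < 5 years (≈1825 days) ✗ → not eligible.
Long-Term Disability — status seasonal ✓; service 442 days ≥ 12 months (≈360 days) ✓ → eligible.
Wellness Stipend — status seasonal ✗ (requires full-time, part-time, or temporary) → not eligible.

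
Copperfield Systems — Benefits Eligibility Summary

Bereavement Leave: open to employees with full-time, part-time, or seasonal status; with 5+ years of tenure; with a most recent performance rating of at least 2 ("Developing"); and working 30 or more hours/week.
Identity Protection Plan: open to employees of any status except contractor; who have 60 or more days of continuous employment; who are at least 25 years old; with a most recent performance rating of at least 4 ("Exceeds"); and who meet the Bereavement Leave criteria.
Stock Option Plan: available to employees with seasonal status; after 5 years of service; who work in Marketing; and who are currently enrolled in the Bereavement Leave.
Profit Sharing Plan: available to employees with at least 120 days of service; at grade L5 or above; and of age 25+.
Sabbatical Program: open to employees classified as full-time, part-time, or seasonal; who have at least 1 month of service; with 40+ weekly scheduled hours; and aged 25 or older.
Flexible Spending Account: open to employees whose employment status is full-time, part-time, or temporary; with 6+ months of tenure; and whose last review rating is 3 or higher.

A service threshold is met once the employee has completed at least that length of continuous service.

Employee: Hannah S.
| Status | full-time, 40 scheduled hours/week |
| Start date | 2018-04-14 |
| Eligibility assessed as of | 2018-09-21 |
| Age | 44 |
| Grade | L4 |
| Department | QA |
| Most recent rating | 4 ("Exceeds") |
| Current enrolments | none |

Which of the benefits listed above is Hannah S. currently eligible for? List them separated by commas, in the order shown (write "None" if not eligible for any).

Sabbatical Program

Service from 2018-04-14 to 2018-09-21: 160 days.
Bereavement Leave — status full-time ✓; service 160 days < 5 years (≈1825 days) ✗ → not eligible.
Identity Protection Plan — status full-time ✓ (not excluded); service 160 days ≥ 60 days ✓; age 44 ≥ 25 ✓; rating 4 ≥ 4 ✓; not eligible for Bereavement Leave ✗ → not eligible.
Stock Option Plan — status full-time ✗ (requires seasonal) → not eligible.
Profit Sharing Plan — service 160 days ≥ 120 days ✓; grade L4 < L5 ✗ → not eligible.
Sabbatical Program — status full-time ✓; service 160 days ≥ 1 month (≈30 days) ✓; 40 hrs/wk ≥ 40 ✓; age 44 ≥ 25 ✓ → eligible.
Flexible Spending Account — status full-time ✓; service 160 days < 6 months (≈180 days) ✗ → not eligible.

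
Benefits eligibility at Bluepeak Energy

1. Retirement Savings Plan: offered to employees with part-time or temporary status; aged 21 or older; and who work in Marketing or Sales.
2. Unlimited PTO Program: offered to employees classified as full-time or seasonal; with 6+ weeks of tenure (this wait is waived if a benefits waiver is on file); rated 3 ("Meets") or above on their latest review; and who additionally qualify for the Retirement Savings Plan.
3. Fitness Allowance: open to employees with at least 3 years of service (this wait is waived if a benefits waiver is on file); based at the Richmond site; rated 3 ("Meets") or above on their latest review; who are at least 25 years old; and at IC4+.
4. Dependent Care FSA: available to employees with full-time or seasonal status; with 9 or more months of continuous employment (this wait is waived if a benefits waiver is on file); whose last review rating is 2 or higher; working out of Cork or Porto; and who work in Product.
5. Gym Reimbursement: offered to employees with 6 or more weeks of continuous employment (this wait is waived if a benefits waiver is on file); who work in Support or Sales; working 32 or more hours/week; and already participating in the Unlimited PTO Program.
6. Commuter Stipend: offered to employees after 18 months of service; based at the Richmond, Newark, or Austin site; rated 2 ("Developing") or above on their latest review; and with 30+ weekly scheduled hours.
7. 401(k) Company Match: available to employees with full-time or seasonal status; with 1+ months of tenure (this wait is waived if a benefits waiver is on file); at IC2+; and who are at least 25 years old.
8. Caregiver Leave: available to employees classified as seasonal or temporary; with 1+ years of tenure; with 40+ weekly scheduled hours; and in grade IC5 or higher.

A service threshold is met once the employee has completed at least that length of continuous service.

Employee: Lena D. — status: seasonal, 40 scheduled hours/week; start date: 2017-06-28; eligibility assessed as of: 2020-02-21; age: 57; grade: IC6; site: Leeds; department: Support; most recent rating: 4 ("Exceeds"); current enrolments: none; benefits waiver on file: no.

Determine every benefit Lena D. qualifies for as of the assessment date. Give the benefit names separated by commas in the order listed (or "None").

Service from 2017-06-28 to 2020-02-21: 968 days.
Retirement Savings Plan — status seasonal ✗ (requires part-time or temporary) → not eligible.
Unlimited PTO Program — status seasonal ✓; no waiver, service 968 days ≥ 6 weeks (≈42 days) ✓; rating 4 ≥ 3 ✓; not eligible for Retirement Savings Plan ✗ → not eligible.
Fitness Allowance — no waiver, service 968 days < 3 years (≈1095 days) ✗ → not eligible.
Dependent Care FSA — status seasonal ✓; no waiver, service 968 days ≥ 9 months (≈270 days) ✓; rating 4 ≥ 2 ✓; site Leeds ✗ (not Cork or Porto) → not eligible.
Gym Reimbursement — no waiver, service 968 days ≥ 6 weeks (≈42 days) ✓; dept Support ✓; 40 hrs/wk ≥ 32 ✓; not enrolled in Unlimited PTO Program ✗ → not eligible.
Commuter Stipend — service 968 days ≥ 18 months (≈540 days) ✓; site Leeds ✗ (not Richmond, Newark, or Austin) → not eligible.
401(k) Company Match — status seasonal ✓; no waiver, service 968 days ≥ 1 month (≈30 days) ✓; grade IC6 ≥ IC2 ✓; age 57 ≥ 25 ✓ → eligible.
Caregiver Leave — status seasonal ✓; service 968 days ≥ 1 year (≈365 days) ✓; 40 hrs/wk ≥ 40 ✓; grade IC6 ≥ IC5 ✓ → eligible.

401(k) Company Match, Caregiver Leave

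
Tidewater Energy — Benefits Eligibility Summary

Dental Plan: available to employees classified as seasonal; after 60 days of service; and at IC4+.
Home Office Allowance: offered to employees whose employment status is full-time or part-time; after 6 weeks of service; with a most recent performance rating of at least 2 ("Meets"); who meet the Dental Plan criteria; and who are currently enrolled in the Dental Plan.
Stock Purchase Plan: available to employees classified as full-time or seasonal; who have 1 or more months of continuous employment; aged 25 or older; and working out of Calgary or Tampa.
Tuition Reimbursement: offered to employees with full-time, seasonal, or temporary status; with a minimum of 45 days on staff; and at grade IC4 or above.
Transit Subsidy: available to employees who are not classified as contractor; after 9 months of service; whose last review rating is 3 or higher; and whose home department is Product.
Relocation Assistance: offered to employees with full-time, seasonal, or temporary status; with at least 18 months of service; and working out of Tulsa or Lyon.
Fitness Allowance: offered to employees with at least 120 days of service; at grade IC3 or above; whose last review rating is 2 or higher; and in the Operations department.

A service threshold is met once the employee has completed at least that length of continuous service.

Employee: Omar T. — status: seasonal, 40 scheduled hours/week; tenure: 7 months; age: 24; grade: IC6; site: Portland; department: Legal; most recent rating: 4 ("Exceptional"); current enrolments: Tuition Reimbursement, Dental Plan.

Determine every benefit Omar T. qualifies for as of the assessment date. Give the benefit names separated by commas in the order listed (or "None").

Dental Plan, Tuition Reimbursement

Dental Plan — status seasonal ✓; service 7 months ≥ 60 days ✓; grade IC6 ≥ IC4 ✓ → eligible.
Home Office Allowance — status seasonal ✗ (requires full-time or part-time) → not eligible.
Stock Purchase Plan — status seasonal ✓; service 7 months ≥ 1 month ✓; age 24 < 25 ✗ → not eligible.
Tuition Reimbursement — status seasonal ✓; service 7 months ≥ 45 days ✓; grade IC6 ≥ IC4 ✓ → eligible.
Transit Subsidy — status seasonal ✓ (not excluded); service 7 months < 9 months ✗ → not eligible.
Relocation Assistance — status seasonal ✓; service 7 months < 18 months ✗ → not eligible.
Fitness Allowance — service 7 months ≥ 120 days ✓; grade IC6 ≥ IC3 ✓; rating 4 ≥ 2 ✓; dept Legal ✗ → not eligible.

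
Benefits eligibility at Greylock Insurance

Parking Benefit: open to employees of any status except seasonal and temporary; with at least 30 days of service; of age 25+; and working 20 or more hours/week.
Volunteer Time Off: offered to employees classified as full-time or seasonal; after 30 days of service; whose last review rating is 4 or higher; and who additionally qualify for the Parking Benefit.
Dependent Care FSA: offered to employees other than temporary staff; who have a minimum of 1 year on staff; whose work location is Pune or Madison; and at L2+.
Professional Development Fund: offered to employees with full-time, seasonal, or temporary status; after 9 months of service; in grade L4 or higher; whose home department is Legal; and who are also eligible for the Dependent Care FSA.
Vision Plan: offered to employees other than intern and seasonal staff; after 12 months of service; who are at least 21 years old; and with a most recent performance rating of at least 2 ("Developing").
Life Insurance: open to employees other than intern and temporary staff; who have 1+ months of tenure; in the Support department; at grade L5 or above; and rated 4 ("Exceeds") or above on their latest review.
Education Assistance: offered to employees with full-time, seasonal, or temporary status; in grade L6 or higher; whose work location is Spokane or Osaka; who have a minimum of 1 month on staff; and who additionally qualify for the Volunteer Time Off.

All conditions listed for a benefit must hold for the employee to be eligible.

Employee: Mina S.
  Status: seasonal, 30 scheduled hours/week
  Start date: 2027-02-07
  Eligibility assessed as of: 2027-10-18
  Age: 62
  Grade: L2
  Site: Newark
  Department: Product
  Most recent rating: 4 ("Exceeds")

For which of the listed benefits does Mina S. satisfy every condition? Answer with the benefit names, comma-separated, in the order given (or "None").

None

Service from 2027-02-07 to 2027-10-18: 253 days.
Parking Benefit — status seasonal ✗ (excluded) → not eligible.
Volunteer Time Off — status seasonal ✓; service 253 days ≥ 30 days ✓; rating 4 ≥ 4 ✓; not eligible for Parking Benefit ✗ → not eligible.
Dependent Care FSA — status seasonal ✓ (not excluded); service 253 days < 1 year (≈365 days) ✗ → not eligible.
Professional Development Fund — status seasonal ✓; service 253 days < 9 months (≈270 days) ✗ → not eligible.
Vision Plan — status seasonal ✗ (excluded) → not eligible.
Life Insurance — status seasonal ✓ (not excluded); service 253 days ≥ 1 month (≈30 days) ✓; dept Product ✗ → not eligible.
Education Assistance — status seasonal ✓; grade L2 < L6 ✗ → not eligible.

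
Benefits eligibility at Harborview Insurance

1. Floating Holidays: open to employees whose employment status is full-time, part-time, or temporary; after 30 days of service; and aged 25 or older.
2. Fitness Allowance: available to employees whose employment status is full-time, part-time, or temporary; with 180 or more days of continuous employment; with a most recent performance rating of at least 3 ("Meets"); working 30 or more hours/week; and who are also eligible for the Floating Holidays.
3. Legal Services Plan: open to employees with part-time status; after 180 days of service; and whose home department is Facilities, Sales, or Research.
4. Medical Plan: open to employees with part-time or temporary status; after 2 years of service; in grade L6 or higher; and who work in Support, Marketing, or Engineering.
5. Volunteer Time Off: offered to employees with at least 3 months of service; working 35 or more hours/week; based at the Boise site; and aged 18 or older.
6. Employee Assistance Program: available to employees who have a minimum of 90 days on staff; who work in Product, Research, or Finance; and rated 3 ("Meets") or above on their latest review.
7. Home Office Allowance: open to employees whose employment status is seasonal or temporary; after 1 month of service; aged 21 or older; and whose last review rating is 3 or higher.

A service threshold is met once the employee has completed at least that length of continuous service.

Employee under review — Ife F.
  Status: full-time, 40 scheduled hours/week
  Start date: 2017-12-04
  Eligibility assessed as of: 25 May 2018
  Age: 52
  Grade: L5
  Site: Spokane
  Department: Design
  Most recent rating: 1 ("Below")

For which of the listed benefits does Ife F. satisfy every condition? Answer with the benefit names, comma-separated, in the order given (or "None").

Service from 2017-12-04 to 25 May 2018: 172 days.
Floating Holidays — status full-time ✓; service 172 days ≥ 30 days ✓; age 52 ≥ 25 ✓ → eligible.
Fitness Allowance — status full-time ✓; service 172 days < 180 days ✗ → not eligible.
Legal Services Plan — status full-time ✗ (requires part-time) → not eligible.
Medical Plan — status full-time ✗ (requires part-time or temporary) → not eligible.
Volunteer Time Off — service 172 days ≥ 3 months (≈90 days) ✓; 40 hrs/wk ≥ 35 ✓; site Spokane ✗ (not Boise) → not eligible.
Employee Assistance Program — service 172 days ≥ 90 days ✓; dept Design ✗ → not eligible.
Home Office Allowance — status full-time ✗ (requires seasonal or temporary) → not eligible.

Floating Holidays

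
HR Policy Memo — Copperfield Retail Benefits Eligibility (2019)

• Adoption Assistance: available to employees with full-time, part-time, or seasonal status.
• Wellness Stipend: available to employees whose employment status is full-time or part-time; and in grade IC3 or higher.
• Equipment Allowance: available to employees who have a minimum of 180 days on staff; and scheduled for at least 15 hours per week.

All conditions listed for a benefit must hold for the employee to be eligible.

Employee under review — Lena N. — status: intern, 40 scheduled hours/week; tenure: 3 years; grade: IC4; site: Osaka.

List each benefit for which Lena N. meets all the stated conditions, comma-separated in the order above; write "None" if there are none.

Adoption Assistance — status intern ✗ (requires full-time, part-time, or seasonal) → not eligible.
Wellness Stipend — status intern ✗ (requires full-time or part-time) → not eligible.
Equipment Allowance — service 3 years ≥ 180 days ✓; 40 hrs/wk ≥ 15 ✓ → eligible.

Equipment Allowance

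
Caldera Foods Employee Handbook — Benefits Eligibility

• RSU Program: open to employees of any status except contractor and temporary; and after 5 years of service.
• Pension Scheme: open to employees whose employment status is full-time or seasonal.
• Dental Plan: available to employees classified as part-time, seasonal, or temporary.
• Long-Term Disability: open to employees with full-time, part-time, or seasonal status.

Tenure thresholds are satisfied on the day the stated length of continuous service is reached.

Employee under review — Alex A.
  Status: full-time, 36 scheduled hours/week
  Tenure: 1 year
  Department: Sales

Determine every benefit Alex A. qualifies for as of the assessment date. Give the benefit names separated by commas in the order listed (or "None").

Pension Scheme, Long-Term Disability

RSU Program — status full-time ✓ (not excluded); service 1 year < 5 years ✗ → not eligible.
Pension Scheme — status full-time ✓ → eligible.
Dental Plan — status full-time ✗ (requires part-time, seasonal, or temporary) → not eligible.
Long-Term Disability — status full-time ✓ → eligible.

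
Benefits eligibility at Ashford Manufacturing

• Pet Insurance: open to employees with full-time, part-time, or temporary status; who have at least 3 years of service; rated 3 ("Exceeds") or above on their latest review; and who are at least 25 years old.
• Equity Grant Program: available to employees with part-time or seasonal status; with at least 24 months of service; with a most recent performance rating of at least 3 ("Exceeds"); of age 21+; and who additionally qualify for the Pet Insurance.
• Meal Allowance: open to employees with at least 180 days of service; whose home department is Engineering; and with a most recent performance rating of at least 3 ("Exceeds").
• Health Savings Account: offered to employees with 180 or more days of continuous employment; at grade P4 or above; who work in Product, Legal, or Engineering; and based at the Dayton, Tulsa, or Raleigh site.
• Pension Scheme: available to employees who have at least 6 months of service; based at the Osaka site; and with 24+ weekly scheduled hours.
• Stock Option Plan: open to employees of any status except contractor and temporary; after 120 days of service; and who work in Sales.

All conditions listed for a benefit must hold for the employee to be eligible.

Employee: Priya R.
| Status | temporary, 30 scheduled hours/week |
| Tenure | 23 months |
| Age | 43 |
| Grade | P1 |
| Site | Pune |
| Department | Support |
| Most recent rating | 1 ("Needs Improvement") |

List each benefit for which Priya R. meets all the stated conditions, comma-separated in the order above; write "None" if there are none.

None

Pet Insurance — status temporary ✓; service 23 months < 3 years (≈1095 days) ✗ → not eligible.
Equity Grant Program — status temporary ✗ (requires part-time or seasonal) → not eligible.
Meal Allowance — service 23 months ≥ 180 days ✓; dept Support ✗ → not eligible.
Health Savings Account — service 23 months ≥ 180 days ✓; grade P1 < P4 ✗ → not eligible.
Pension Scheme — service 23 months ≥ 6 months ✓; site Pune ✗ (not Osaka) → not eligible.
Stock Option Plan — status temporary ✗ (excluded) → not eligible.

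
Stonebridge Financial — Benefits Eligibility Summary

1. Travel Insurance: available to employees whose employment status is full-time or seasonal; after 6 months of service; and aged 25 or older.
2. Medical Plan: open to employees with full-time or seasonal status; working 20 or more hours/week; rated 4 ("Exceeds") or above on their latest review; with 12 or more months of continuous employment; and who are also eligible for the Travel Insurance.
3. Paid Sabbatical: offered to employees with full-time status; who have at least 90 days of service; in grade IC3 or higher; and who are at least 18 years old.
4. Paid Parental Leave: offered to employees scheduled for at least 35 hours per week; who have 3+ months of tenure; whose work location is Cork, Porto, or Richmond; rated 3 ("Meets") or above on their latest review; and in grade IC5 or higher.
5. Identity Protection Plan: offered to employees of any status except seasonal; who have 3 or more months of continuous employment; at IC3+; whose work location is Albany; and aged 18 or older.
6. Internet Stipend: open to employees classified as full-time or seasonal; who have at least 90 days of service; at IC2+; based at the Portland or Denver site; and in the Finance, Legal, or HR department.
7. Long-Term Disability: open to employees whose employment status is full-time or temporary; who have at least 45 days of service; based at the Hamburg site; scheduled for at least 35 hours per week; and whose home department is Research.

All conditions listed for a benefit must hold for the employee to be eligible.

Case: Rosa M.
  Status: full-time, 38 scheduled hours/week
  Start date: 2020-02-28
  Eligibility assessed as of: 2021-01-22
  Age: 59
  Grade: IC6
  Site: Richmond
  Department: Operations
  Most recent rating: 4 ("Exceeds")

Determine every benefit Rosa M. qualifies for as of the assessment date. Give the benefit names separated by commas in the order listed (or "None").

Service from 2020-02-28 to 2021-01-22: 329 days.
Travel Insurance — status full-time ✓; service 329 days ≥ 6 months (≈180 days) ✓; age 59 ≥ 25 ✓ → eligible.
Medical Plan — status full-time ✓; 38 hrs/wk ≥ 20 ✓; rating 4 ≥ 4 ✓; service 329 days < 12 months (≈360 days) ✗ → not eligible.
Paid Sabbatical — status full-time ✓; service 329 days ≥ 90 days ✓; grade IC6 ≥ IC3 ✓; age 59 ≥ 18 ✓ → eligible.
Paid Parental Leave — 38 hrs/wk ≥ 35 ✓; service 329 days ≥ 3 months (≈90 days) ✓; site Richmond ✓; rating 4 ≥ 3 ✓; grade IC6 ≥ IC5 ✓ → eligible.
Identity Protection Plan — status full-time ✓ (not excluded); service 329 days ≥ 3 months (≈90 days) ✓; grade IC6 ≥ IC3 ✓; site Richmond ✗ (not Albany) → not eligible.
Internet Stipend — status full-time ✓; service 329 days ≥ 90 days ✓; grade IC6 ≥ IC2 ✓; site Richmond ✗ (not Portland or Denver) → not eligible.
Long-Term Disability — status full-time ✓; service 329 days ≥ 45 days ✓; site Richmond ✗ (not Hamburg) → not eligible.

Travel Insurance, Paid Sabbatical, Paid Parental Leave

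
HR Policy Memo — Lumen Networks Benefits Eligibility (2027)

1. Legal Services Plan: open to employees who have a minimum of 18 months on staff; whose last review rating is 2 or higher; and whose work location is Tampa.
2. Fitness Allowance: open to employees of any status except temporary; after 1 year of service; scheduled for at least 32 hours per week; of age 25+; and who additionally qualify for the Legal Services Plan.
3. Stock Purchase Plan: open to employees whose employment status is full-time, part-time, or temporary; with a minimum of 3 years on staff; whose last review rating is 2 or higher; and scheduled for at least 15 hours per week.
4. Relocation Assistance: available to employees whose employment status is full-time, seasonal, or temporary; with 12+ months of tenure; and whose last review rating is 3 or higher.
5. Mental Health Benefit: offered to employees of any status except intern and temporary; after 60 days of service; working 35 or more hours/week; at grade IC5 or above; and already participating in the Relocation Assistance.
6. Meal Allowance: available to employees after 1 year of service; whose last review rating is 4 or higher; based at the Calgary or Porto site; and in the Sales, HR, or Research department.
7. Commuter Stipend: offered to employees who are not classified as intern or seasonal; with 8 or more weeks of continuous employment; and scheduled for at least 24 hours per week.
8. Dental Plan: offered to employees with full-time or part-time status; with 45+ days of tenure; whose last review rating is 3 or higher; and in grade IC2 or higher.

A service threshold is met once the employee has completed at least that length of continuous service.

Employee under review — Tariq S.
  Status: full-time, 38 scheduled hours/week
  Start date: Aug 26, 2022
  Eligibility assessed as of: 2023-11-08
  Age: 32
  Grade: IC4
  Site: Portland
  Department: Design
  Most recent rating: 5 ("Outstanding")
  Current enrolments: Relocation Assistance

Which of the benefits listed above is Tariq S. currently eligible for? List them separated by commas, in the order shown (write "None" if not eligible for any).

Relocation Assistance, Commuter Stipend, Dental Plan

Service from Aug 26, 2022 to 2023-11-08: 439 days.
Legal Services Plan — service 439 days < 18 months (≈540 days) ✗ → not eligible.
Fitness Allowance — status full-time ✓ (not excluded); service 439 days ≥ 1 year (≈365 days) ✓; 38 hrs/wk ≥ 32 ✓; age 32 ≥ 25 ✓; not eligible for Legal Services Plan ✗ → not eligible.
Stock Purchase Plan — status full-time ✓; service 439 days < 3 years (≈1095 days) ✗ → not eligible.
Relocation Assistance — status full-time ✓; service 439 days ≥ 12 months (≈360 days) ✓; rating 5 ≥ 3 ✓ → eligible.
Mental Health Benefit — status full-time ✓ (not excluded); service 439 days ≥ 60 days ✓; 38 hrs/wk ≥ 35 ✓; grade IC4 < IC5 ✗ → not eligible.
Meal Allowance — service 439 days ≥ 1 year (≈365 days) ✓; rating 5 ≥ 4 ✓; site Portland ✗ (not Calgary or Porto) → not eligible.
Commuter Stipend — status full-time ✓ (not excluded); service 439 days ≥ 8 weeks (≈56 days) ✓; 38 hrs/wk ≥ 24 ✓ → eligible.
Dental Plan — status full-time ✓; service 439 days ≥ 45 days ✓; rating 5 ≥ 3 ✓; grade IC4 ≥ IC2 ✓ → eligible.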